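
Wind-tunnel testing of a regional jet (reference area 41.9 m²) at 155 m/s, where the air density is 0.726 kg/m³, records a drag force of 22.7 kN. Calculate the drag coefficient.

From D = ½ρv²S·CD, rearranging gives CD = 2D/(ρv²S).
CD = 2 × 22700 / (0.726 × 155² × 41.9) = 0.0621

CD = 0.0621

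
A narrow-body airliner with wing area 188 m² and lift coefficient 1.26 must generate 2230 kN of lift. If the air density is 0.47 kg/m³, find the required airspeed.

v = 200 m/s

L = ½ρv²S·CL ⇒ v = √(2L/(ρ·S·CL))
v = √(2 × 2.23×10^6 / (0.47 × 188 × 1.26)) = √40060 = 200 m/s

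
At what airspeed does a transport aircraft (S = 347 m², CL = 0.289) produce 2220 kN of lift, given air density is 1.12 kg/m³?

v = 199 m/s

L = ½ρv²S·CL ⇒ v = √(2L/(ρ·S·CL))
v = √(2 × 2.22×10^6 / (1.12 × 347 × 0.289)) = √39530 = 199 m/s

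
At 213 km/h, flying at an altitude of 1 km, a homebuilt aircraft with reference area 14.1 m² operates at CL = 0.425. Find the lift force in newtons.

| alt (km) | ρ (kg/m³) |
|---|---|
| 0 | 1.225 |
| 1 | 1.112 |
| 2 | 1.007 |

L = 11700 N

At 1 km, from the table: ρ = 1.112 kg/m³.
Convert speed: v = 213 km/h ÷ 3.6 = 59.17 m/s.
Dynamic pressure q = ½ρv² = ½ × 1.112 × 59.17² = 1946 Pa.
L = q·S·CL = 1946 × 14.1 × 0.425 = 11700 N ≈ 11.7 kN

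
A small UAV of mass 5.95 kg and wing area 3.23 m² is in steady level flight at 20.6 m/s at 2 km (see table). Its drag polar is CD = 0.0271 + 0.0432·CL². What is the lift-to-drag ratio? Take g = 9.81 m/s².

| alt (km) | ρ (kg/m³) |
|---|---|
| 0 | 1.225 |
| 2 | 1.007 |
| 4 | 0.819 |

At 2 km, from the table: ρ = 1.007 kg/m³.
In steady level flight, lift balances weight: W = mg = 5.95 × 9.81 = 58.37 N.
Dynamic pressure q = 0.5 × 1.007 × 20.6² = 213.7 Pa.
CL = 2W/(ρv²S) = 2×58.37/(1.007×20.6²×3.23) = 0.08458.
CD = 0.0271 + 0.0432 × 0.08458² = 0.02741.
L/D = CL/CD = 0.08458 / 0.02741 = 3.09

L/D = 3.09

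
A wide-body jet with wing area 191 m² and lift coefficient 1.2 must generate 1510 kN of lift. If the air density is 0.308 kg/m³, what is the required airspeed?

v = 207 m/s

L = ½ρv²S·CL ⇒ v = √(2L/(ρ·S·CL))
v = √(2 × 1.51×10^6 / (0.308 × 191 × 1.2)) = √42780 = 207 m/s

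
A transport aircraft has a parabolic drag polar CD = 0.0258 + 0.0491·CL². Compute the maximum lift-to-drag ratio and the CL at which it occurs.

For CD = CD0 + K·CL², (L/D)max occurs at CL* = √(CD0/K) and equals 1/(2√(K·CD0)).
(L/D)max = 1/(2√(0.0491 × 0.0258)) = 1/(2 × 0.03559) = 14
CL* = √(0.0258/0.0491) = 0.725

(L/D)max = 14, at CL = 0.725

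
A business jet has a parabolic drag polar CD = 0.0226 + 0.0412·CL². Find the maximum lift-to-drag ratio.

(L/D)max = 16.4

For CD = CD0 + K·CL², (L/D)max occurs at CL* = √(CD0/K) and equals 1/(2√(K·CD0)).
(L/D)max = 1/(2√(0.0412 × 0.0226)) = 1/(2 × 0.03051) = 16.4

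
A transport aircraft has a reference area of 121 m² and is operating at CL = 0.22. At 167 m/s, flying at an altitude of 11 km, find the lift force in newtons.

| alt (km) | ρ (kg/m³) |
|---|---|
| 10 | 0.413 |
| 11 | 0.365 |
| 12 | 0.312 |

At 11 km, from the table: ρ = 0.365 kg/m³.
L = ½ρv²S·CL = ½ × 0.365 × 167² × 121 × 0.22 = 1.35×10^5 N ≈ 135 kN

L = 1.35×10^5 N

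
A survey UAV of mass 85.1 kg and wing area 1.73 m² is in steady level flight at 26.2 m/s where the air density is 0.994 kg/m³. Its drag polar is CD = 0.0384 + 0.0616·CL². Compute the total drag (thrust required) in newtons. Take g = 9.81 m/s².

D = 95.4 N

Weight W = mg = 85.1 × 9.81 = 834.83 N; in level flight L = W.
Dynamic pressure q = 0.5 × 0.994 × 26.2² = 341.2 Pa.
CL = 2W/(ρv²S) = 2×834.83/(0.994×26.2²×1.73) = 1.414.
CD = 0.0384 + 0.0616 × 1.414² = 0.1616.
D = q·S·CD = 341.2 × 1.73 × 0.1616 = 95.4 N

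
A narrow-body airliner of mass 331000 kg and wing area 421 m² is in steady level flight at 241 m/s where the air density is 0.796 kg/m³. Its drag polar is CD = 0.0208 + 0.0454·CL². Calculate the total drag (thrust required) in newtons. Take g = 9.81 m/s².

D = 2.52×10^5 N

Weight W = mg = 331000 × 9.81 = 3.2471×10^6 N; in level flight L = W.
Dynamic pressure q = 0.5 × 0.796 × 241² = 23120 Pa.
CL = W/(q·S) = 3.2471×10^6 / (23120 × 421) = 0.3337.
CD = 0.0208 + 0.0454 × 0.3337² = 0.02585.
D = q·S·CD = 23120 × 421 × 0.02585 = 2.516×10^5 N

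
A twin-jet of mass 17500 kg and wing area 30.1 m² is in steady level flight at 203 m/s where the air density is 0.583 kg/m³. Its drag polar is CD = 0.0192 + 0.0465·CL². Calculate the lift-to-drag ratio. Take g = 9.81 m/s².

L/D = 16

In steady level flight, lift balances weight: W = mg = 17500 × 9.81 = 1.7168×10^5 N.
Dynamic pressure q = 0.5 × 0.583 × 203² = 12010 Pa.
CL = 2W/(ρv²S) = 2×1.7168×10^5/(0.583×203²×30.1) = 0.4748.
CD = 0.0192 + 0.0465 × 0.4748² = 0.02968.
L/D = CL/CD = 0.4748 / 0.02968 = 16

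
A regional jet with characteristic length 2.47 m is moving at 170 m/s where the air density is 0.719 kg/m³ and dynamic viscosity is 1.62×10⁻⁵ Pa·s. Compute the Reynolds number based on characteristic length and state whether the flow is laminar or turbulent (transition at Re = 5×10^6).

Re = ρ·v·c/μ = 0.719 × 170 × 2.47 / (1.62×10⁻⁵) = 1.86×10^7
Since 1.86×10^7 > 5×10^6, the flow is turbulent.

Re = 1.86×10^7 (turbulent)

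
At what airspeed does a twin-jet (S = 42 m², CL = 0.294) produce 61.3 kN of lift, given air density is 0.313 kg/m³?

v = 178 m/s

L = ½ρv²S·CL ⇒ v = √(2L/(ρ·S·CL))
v = √(2 × 61300 / (0.313 × 42 × 0.294)) = √31720 = 178 m/s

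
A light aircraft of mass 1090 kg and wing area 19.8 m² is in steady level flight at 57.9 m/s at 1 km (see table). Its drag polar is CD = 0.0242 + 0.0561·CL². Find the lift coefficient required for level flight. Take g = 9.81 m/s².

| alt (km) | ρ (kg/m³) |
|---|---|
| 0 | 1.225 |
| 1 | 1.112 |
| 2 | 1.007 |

CL = 0.29

At 1 km, from the table: ρ = 1.112 kg/m³.
Level flight ⇒ L = W = m·g = 1090 × 9.81 = 10693 N.
q = ½ρv² = ½ × 1.112 × 57.9² = 1864 Pa.
Required CL = L/(qS) = 10693/(1864·19.8) = 0.2897.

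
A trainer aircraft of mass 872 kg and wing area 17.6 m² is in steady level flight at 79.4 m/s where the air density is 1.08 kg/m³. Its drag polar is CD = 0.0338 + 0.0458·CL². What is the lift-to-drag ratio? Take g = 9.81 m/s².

Weight W = mg = 872 × 9.81 = 8554.3 N; in level flight L = W.
q = ½ρv² = ½ × 1.08 × 79.4² = 3404 Pa.
Required CL = L/(qS) = 8554.3/(3404·17.6) = 0.1428.
CD = 0.0338 + 0.0458 × 0.1428² = 0.03473.
L/D = CL/CD = 0.1428 / 0.03473 = 4.11

L/D = 4.11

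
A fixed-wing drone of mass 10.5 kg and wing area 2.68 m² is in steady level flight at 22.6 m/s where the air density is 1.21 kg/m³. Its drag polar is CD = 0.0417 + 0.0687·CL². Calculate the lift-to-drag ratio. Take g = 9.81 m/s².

Level flight ⇒ L = W = m·g = 10.5 × 9.81 = 103.01 N.
Dynamic pressure q = 0.5 × 1.21 × 22.6² = 309 Pa.
CL = 2W/(ρv²S) = 2×103.01/(1.21×22.6²×2.68) = 0.1244.
CD = 0.0417 + 0.0687 × 0.1244² = 0.04276.
L/D = CL/CD = 0.1244 / 0.04276 = 2.91

L/D = 2.91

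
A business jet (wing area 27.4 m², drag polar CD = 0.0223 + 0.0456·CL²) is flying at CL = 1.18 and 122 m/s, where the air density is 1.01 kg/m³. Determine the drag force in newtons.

D = 17700 N

CD = 0.0223 + 0.0456 × 1.18² = 0.08579
D = ½ρv²S·CD = ½ × 1.01 × 122² × 27.4 × 0.08579 = 17700 N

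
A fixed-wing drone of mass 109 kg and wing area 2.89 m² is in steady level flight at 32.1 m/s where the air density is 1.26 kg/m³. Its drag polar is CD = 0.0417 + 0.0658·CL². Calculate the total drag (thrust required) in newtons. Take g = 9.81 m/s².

D = 118 N

In steady level flight, lift balances weight: W = mg = 109 × 9.81 = 1069.3 N.
q = ½ρv² = ½ × 1.26 × 32.1² = 649.2 Pa.
CL = 2W/(ρv²S) = 2×1069.3/(1.26×32.1²×2.89) = 0.57.
CD = 0.0417 + 0.0658 × 0.57² = 0.06308.
D = q·S·CD = 649.2 × 2.89 × 0.06308 = 118.3 N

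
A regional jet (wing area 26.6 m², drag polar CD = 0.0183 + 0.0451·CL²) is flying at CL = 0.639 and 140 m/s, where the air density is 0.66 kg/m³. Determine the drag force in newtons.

D = 6320 N

CD = 0.0183 + 0.0451 × 0.639² = 0.03672
D = ½ρv²S·CD = ½ × 0.66 × 140² × 26.6 × 0.03672 = 6320 N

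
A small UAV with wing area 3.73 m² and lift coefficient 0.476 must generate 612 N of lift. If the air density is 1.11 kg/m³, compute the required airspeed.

v = 24.9 m/s

L = ½ρv²S·CL ⇒ v = √(2L/(ρ·S·CL))
v = √(2 × 612 / (1.11 × 3.73 × 0.476)) = √621.1 = 24.9 m/s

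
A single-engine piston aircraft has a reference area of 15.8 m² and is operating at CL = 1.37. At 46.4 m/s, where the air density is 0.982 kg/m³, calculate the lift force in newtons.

Dynamic pressure q = ½ρv² = ½ × 0.982 × 46.4² = 1057 Pa.
L = q·S·CL = 1057 × 15.8 × 1.37 = 22900 N ≈ 22.9 kN

L = 22900 N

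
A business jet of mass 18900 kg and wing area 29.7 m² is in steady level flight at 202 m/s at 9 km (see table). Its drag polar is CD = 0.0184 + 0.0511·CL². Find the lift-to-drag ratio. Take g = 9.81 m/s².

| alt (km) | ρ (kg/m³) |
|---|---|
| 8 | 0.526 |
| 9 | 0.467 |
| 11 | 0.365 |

At 9 km, from the table: ρ = 0.467 kg/m³.
Weight W = mg = 18900 × 9.81 = 1.8541×10^5 N; in level flight L = W.
q = ½ρv² = ½ × 0.467 × 202² = 9528 Pa.
CL = W/(q·S) = 1.8541×10^5 / (9528 × 29.7) = 0.6552.
CD = 0.0184 + 0.0511 × 0.6552² = 0.04034.
L/D = CL/CD = 0.6552 / 0.04034 = 16.2

L/D = 16.2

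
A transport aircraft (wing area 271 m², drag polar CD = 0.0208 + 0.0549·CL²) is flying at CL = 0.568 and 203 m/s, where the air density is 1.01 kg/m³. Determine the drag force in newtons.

CD = 0.0208 + 0.0549 × 0.568² = 0.03851
D = ½ρv²S·CD = ½ × 1.01 × 203² × 271 × 0.03851 = 2.17×10^5 N

D = 2.17×10^5 N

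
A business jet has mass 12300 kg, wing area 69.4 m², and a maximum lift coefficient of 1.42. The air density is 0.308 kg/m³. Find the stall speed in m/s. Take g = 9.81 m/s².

V_stall = 89.2 m/s

Weight W = mg = 12300 × 9.81 = 1.207×10^5 N.
V_stall = √(2W/(ρ·S·CL,max)) = √(2 × 1.207×10^5 / (0.308 × 69.4 × 1.42))
V_stall = √7951 = 89.2 m/s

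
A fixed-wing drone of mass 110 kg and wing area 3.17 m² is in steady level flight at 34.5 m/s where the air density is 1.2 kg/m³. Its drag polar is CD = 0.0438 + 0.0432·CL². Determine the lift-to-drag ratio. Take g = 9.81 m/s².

L/D = 8.89

In steady level flight, lift balances weight: W = mg = 110 × 9.81 = 1079.1 N.
q = ½ρv² = ½ × 1.2 × 34.5² = 714.1 Pa.
Required CL = L/(qS) = 1079.1/(714.1·3.17) = 0.4767.
CD = 0.0438 + 0.0432 × 0.4767² = 0.05362.
L/D = CL/CD = 0.4767 / 0.05362 = 8.89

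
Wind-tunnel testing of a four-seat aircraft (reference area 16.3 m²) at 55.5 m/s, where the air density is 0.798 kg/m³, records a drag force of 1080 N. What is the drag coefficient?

CD = 0.0539

From D = ½ρv²S·CD, rearranging gives CD = 2D/(ρv²S).
CD = 2 × 1080 / (0.798 × 55.5² × 16.3) = 0.0539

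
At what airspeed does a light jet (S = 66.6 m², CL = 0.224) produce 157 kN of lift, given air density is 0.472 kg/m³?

v = 211 m/s

L = ½ρv²S·CL ⇒ v = √(2L/(ρ·S·CL))
v = √(2 × 1.57×10^5 / (0.472 × 66.6 × 0.224)) = √44590 = 211 m/s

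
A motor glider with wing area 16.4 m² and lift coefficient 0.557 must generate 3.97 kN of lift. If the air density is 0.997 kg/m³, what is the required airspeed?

L = ½ρv²S·CL ⇒ v = √(2L/(ρ·S·CL))
v = √(2 × 3970 / (0.997 × 16.4 × 0.557)) = √871.8 = 29.5 m/s

v = 29.5 m/s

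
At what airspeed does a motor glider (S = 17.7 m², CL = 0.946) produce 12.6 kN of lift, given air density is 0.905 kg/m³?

v = 40.8 m/s

L = ½ρv²S·CL ⇒ v = √(2L/(ρ·S·CL))
v = √(2 × 12600 / (0.905 × 17.7 × 0.946)) = √1663 = 40.8 m/s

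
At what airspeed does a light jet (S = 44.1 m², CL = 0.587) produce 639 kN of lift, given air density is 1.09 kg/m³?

v = 213 m/s

L = ½ρv²S·CL ⇒ v = √(2L/(ρ·S·CL))
v = √(2 × 6.39×10^5 / (1.09 × 44.1 × 0.587)) = √45290 = 213 m/s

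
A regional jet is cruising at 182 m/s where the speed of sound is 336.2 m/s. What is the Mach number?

M = 0.541

M = v/a = 182 / 336.2 = 0.541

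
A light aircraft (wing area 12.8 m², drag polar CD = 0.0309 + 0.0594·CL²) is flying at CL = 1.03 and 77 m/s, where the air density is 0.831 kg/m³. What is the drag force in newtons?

D = 2960 N

CD = 0.0309 + 0.0594 × 1.03² = 0.09392
D = ½ρv²S·CD = ½ × 0.831 × 77² × 12.8 × 0.09392 = 2960 N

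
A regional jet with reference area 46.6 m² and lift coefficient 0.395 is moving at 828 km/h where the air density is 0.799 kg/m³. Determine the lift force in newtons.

L = 3.89×10^5 N

Convert speed: v = 828 km/h ÷ 3.6 = 230 m/s.
L = ½ρv²S·CL = ½ × 0.799 × 230² × 46.6 × 0.395 = 3.89×10^5 N ≈ 389 kN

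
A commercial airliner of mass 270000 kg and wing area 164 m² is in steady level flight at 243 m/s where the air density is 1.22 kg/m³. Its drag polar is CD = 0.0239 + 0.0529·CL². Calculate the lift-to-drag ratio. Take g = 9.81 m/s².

In steady level flight, lift balances weight: W = mg = 270000 × 9.81 = 2.6487×10^6 N.
Dynamic pressure q = 0.5 × 1.22 × 243² = 36020 Pa.
Required CL = L/(qS) = 2.6487×10^6/(36020·164) = 0.4484.
CD = 0.0239 + 0.0529 × 0.4484² = 0.03454.
L/D = CL/CD = 0.4484 / 0.03454 = 13

L/D = 13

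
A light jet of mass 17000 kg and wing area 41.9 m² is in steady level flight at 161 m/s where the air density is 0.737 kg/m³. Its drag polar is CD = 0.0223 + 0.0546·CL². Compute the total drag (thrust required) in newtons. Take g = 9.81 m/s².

In steady level flight, lift balances weight: W = mg = 17000 × 9.81 = 1.6677×10^5 N.
Dynamic pressure q = 0.5 × 0.737 × 161² = 9552 Pa.
CL = W/(q·S) = 1.6677×10^5 / (9552 × 41.9) = 0.4167.
CD = 0.0223 + 0.0546 × 0.4167² = 0.03178.
D = q·S·CD = 9552 × 41.9 × 0.03178 = 12720 N

D = 12700 N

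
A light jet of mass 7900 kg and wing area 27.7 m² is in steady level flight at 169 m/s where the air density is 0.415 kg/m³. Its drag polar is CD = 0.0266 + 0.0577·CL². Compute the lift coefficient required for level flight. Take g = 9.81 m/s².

CL = 0.472

In steady level flight, lift balances weight: W = mg = 7900 × 9.81 = 77499 N.
Dynamic pressure q = 0.5 × 0.415 × 169² = 5926 Pa.
Required CL = L/(qS) = 77499/(5926·27.7) = 0.4721.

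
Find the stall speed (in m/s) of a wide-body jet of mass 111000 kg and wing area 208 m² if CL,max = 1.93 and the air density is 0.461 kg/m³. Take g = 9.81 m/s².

V_stall = 108 m/s

Weight W = mg = 111000 × 9.81 = 1.089×10^6 N.
V_stall = √(2W/(ρ·S·CL,max)) = √(2 × 1.089×10^6 / (0.461 × 208 × 1.93))
V_stall = √11770 = 108 m/s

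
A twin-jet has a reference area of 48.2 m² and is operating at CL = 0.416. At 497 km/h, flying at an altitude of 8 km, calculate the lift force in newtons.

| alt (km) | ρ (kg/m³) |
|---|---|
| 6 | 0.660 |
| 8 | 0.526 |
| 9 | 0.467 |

At 8 km, from the table: ρ = 0.526 kg/m³.
Convert speed: v = 497 km/h ÷ 3.6 = 138.1 m/s.
Dynamic pressure q = ½ρv² = ½ × 0.526 × 138.1² = 5013 Pa.
L = q·S·CL = 5013 × 48.2 × 0.416 = 1.01×10^5 N ≈ 101 kN

L = 1.01×10^5 N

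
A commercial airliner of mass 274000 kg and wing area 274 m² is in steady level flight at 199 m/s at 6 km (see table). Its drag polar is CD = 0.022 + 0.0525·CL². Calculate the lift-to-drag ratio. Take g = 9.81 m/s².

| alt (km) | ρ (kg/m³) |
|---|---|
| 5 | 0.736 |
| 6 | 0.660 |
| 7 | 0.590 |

L/D = 14.6

At 6 km, from the table: ρ = 0.660 kg/m³.
Level flight ⇒ L = W = m·g = 274000 × 9.81 = 2.6879×10^6 N.
Dynamic pressure q = 0.5 × 0.66 × 199² = 13070 Pa.
Required CL = L/(qS) = 2.6879×10^6/(13070·274) = 0.7507.
CD = 0.022 + 0.0525 × 0.7507² = 0.05158.
L/D = CL/CD = 0.7507 / 0.05158 = 14.6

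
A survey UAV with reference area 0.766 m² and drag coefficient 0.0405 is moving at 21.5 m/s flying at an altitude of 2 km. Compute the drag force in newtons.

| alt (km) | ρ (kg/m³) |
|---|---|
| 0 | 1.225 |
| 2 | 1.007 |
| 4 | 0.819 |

D = 7.22 N

At 2 km, from the table: ρ = 1.007 kg/m³.
D = ½ρv²S·CD = ½ × 1.007 × 21.5² × 0.766 × 0.0405 = 7.22 N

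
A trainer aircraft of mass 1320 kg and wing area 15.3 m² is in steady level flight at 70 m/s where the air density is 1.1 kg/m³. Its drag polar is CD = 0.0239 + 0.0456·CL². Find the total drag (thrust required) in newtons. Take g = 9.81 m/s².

Weight W = mg = 1320 × 9.81 = 12949 N; in level flight L = W.
Dynamic pressure q = 0.5 × 1.1 × 70² = 2695 Pa.
CL = W/(q·S) = 12949 / (2695 × 15.3) = 0.314.
CD = 0.0239 + 0.0456 × 0.314² = 0.0284.
D = q·S·CD = 2695 × 15.3 × 0.0284 = 1171 N

D = 1170 N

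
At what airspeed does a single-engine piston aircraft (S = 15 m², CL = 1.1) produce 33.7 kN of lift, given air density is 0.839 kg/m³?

L = ½ρv²S·CL ⇒ v = √(2L/(ρ·S·CL))
v = √(2 × 33700 / (0.839 × 15 × 1.1)) = √4869 = 69.8 m/s

v = 69.8 m/s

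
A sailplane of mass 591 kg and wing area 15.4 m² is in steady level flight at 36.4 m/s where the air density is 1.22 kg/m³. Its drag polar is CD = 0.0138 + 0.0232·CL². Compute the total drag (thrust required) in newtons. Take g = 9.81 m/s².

D = 234 N

In steady level flight, lift balances weight: W = mg = 591 × 9.81 = 5797.7 N.
q = ½ρv² = ½ × 1.22 × 36.4² = 808.2 Pa.
CL = W/(q·S) = 5797.7 / (808.2 × 15.4) = 0.4658.
CD = 0.0138 + 0.0232 × 0.4658² = 0.01883.
D = q·S·CD = 808.2 × 15.4 × 0.01883 = 234.4 N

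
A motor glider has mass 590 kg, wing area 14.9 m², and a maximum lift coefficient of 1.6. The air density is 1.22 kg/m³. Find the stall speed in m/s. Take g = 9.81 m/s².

Stall occurs when L = W at CL,max. W = mg = 590 × 9.81 = 5788 N.
V_stall = √(2W/(ρ·S·CL,max)) = √(2 × 5788 / (1.22 × 14.9 × 1.6))
V_stall = √398 = 19.9 m/s

V_stall = 19.9 m/s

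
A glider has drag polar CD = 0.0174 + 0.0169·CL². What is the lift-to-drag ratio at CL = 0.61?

CD = 0.0174 + 0.0169 × 0.61² = 0.02369
L/D = CL/CD = 0.61 / 0.02369 = 25.8

L/D = 25.8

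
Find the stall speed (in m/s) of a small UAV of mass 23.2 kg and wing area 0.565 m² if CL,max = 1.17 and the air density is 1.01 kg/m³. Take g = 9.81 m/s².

Weight W = mg = 23.2 × 9.81 = 227.6 N.
From L = ½ρV²S·CL,max = W: V_stall = √(2W/(ρSCL,max)) = √(2·227.6/(1.01·0.565·1.17))
V_stall = √681.8 = 26.1 m/s

V_stall = 26.1 m/s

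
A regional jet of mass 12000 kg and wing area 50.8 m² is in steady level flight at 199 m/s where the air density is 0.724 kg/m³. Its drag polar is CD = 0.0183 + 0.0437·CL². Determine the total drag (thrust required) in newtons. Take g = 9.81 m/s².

D = 14200 N

Weight W = mg = 12000 × 9.81 = 1.1772×10^5 N; in level flight L = W.
q = ½ρv² = ½ × 0.724 × 199² = 14340 Pa.
CL = W/(q·S) = 1.1772×10^5 / (14340 × 50.8) = 0.1616.
CD = 0.0183 + 0.0437 × 0.1616² = 0.01944.
D = q·S·CD = 14340 × 50.8 × 0.01944 = 14160 N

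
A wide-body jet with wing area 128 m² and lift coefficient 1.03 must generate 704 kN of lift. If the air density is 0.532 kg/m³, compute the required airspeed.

L = ½ρv²S·CL ⇒ v = √(2L/(ρ·S·CL))
v = √(2 × 7.04×10^5 / (0.532 × 128 × 1.03)) = √20070 = 142 m/s

v = 142 m/s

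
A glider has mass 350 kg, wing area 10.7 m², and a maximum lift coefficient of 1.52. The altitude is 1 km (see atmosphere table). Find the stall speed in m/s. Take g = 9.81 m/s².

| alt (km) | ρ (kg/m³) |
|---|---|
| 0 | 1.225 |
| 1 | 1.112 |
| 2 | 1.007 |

V_stall = 19.5 m/s

At 1 km, from the table: ρ = 1.112 kg/m³.
Stall occurs when L = W at CL,max. W = mg = 350 × 9.81 = 3434 N.
V_stall = √(2W/(ρ·S·CL,max)) = √(2 × 3434 / (1.112 × 10.7 × 1.52))
V_stall = √379.7 = 19.5 m/s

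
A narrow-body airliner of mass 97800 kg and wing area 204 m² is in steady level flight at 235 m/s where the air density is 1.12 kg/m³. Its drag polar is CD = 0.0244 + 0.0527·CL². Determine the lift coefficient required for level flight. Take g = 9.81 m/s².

In steady level flight, lift balances weight: W = mg = 97800 × 9.81 = 9.5942×10^5 N.
q = ½ρv² = ½ × 1.12 × 235² = 30930 Pa.
CL = 2W/(ρv²S) = 2×9.5942×10^5/(1.12×235²×204) = 0.1521.

CL = 0.152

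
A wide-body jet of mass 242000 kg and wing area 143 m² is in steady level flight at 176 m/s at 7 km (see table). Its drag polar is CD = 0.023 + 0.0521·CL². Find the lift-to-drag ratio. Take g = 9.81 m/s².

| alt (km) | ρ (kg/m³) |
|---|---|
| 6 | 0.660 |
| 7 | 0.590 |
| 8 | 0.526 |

L/D = 9.32

At 7 km, from the table: ρ = 0.590 kg/m³.
In steady level flight, lift balances weight: W = mg = 242000 × 9.81 = 2.374×10^6 N.
Dynamic pressure q = 0.5 × 0.59 × 176² = 9138 Pa.
Required CL = L/(qS) = 2.374×10^6/(9138·143) = 1.817.
CD = 0.023 + 0.0521 × 1.817² = 0.195.
L/D = CL/CD = 1.817 / 0.195 = 9.32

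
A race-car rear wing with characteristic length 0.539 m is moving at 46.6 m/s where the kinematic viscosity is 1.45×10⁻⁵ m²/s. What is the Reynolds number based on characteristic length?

Re = v·c/ν = 46.6 × 0.539 / (1.45×10⁻⁵) = 1.73×10^6

Re = 1.73×10^6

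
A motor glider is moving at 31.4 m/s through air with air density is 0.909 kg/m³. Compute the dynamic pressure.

q = ½ρv² = ½ × 0.909 × 31.4² = 448 Pa

q = 448 Pa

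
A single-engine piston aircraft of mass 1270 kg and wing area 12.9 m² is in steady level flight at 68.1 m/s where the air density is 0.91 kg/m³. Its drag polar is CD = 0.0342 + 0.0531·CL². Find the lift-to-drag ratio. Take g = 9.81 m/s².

L/D = 10.1

Level flight ⇒ L = W = m·g = 1270 × 9.81 = 12459 N.
q = ½ρv² = ½ × 0.91 × 68.1² = 2110 Pa.
CL = W/(q·S) = 12459 / (2110 × 12.9) = 0.4577.
CD = 0.0342 + 0.0531 × 0.4577² = 0.04532.
L/D = CL/CD = 0.4577 / 0.04532 = 10.1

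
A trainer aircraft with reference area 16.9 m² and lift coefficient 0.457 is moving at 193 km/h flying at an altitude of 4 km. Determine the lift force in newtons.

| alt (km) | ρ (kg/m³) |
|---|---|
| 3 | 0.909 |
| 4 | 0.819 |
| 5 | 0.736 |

L = 9090 N

At 4 km, from the table: ρ = 0.819 kg/m³.
Convert speed: v = 193 km/h ÷ 3.6 = 53.61 m/s.
Dynamic pressure q = ½ρv² = ½ × 0.819 × 53.61² = 1177 Pa.
L = q·S·CL = 1177 × 16.9 × 0.457 = 9090 N ≈ 9.09 kN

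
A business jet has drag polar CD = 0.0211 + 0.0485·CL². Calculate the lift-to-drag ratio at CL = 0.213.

L/D = 9.14

CD = 0.0211 + 0.0485 × 0.213² = 0.0233
L/D = CL/CD = 0.213 / 0.0233 = 9.14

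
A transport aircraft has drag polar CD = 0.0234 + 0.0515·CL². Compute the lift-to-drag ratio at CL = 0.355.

L/D = 11.9

CD = 0.0234 + 0.0515 × 0.355² = 0.02989
L/D = CL/CD = 0.355 / 0.02989 = 11.9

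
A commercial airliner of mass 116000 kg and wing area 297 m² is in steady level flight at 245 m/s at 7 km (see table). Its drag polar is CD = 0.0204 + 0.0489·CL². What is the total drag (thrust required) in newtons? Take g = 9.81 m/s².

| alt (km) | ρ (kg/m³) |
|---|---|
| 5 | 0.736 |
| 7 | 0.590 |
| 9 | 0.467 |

D = 1.19×10^5 N

At 7 km, from the table: ρ = 0.590 kg/m³.
Level flight ⇒ L = W = m·g = 116000 × 9.81 = 1.138×10^6 N.
q = ½ρv² = ½ × 0.59 × 245² = 17710 Pa.
CL = 2W/(ρv²S) = 2×1.138×10^6/(0.59×245²×297) = 0.2164.
CD = 0.0204 + 0.0489 × 0.2164² = 0.02269.
D = q·S·CD = 17710 × 297 × 0.02269 = 1.193×10^5 N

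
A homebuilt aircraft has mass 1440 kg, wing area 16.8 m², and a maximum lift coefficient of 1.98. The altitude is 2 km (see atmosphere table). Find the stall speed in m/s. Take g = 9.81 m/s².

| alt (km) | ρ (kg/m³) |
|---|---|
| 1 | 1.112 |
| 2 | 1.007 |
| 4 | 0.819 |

At 2 km, from the table: ρ = 1.007 kg/m³.
Weight W = mg = 1440 × 9.81 = 14130 N.
From L = ½ρV²S·CL,max = W: V_stall = √(2W/(ρSCL,max)) = √(2·14130/(1.007·16.8·1.98))
V_stall = √843.4 = 29 m/s

V_stall = 29 m/s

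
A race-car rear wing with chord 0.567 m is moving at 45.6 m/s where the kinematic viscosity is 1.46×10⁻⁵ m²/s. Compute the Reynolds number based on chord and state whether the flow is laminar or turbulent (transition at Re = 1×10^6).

Re = v·c/ν = 45.6 × 0.567 / (1.46×10⁻⁵) = 1.77×10^6
Since 1.77×10^6 > 1×10^6, the flow is turbulent.

Re = 1.77×10^6 (turbulent)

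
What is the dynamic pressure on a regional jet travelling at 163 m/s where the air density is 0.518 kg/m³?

q = ½ρv² = ½ × 0.518 × 163² = 6880 Pa

q = 6880 Pa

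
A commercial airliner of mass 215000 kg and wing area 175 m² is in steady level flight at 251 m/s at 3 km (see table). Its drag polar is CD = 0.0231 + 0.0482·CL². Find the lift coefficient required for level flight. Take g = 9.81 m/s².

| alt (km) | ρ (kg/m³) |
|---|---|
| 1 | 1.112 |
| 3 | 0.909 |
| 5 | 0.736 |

At 3 km, from the table: ρ = 0.909 kg/m³.
Weight W = mg = 215000 × 9.81 = 2.1092×10^6 N; in level flight L = W.
Dynamic pressure q = 0.5 × 0.909 × 251² = 28630 Pa.
Required CL = L/(qS) = 2.1092×10^6/(28630·175) = 0.4209.

CL = 0.421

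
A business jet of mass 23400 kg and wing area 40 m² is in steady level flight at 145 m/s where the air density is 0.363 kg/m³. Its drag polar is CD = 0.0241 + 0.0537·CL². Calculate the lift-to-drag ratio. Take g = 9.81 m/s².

L/D = 10.3

In steady level flight, lift balances weight: W = mg = 23400 × 9.81 = 2.2955×10^5 N.
Dynamic pressure q = 0.5 × 0.363 × 145² = 3816 Pa.
CL = W/(q·S) = 2.2955×10^5 / (3816 × 40) = 1.504.
CD = 0.0241 + 0.0537 × 1.504² = 0.1456.
L/D = CL/CD = 1.504 / 0.1456 = 10.3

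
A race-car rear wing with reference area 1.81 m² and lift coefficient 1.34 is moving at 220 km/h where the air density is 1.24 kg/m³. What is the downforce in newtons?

Convert speed: v = 220 km/h ÷ 3.6 = 61.11 m/s.
Dynamic pressure q = ½ρv² = ½ × 1.24 × 61.11² = 2315 Pa.
L = q·S·CL = 2315 × 1.81 × 1.34 = 5620 N ≈ 5.62 kN

L = 5620 N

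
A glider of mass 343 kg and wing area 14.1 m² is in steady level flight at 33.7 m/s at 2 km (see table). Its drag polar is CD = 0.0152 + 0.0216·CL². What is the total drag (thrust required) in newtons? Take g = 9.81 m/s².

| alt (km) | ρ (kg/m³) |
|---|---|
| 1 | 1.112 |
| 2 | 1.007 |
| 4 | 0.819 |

At 2 km, from the table: ρ = 1.007 kg/m³.
In steady level flight, lift balances weight: W = mg = 343 × 9.81 = 3364.8 N.
Dynamic pressure q = 0.5 × 1.007 × 33.7² = 571.8 Pa.
CL = W/(q·S) = 3364.8 / (571.8 × 14.1) = 0.4173.
CD = 0.0152 + 0.0216 × 0.4173² = 0.01896.
D = q·S·CD = 571.8 × 14.1 × 0.01896 = 152.9 N

D = 153 N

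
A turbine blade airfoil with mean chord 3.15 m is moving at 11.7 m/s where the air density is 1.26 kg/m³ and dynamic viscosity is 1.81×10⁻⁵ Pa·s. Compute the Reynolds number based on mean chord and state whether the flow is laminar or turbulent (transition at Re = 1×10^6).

Re = ρ·v·c/μ = 1.26 × 11.7 × 3.15 / (1.81×10⁻⁵) = 2.57×10^6
Since 2.57×10^6 > 1×10^6, the flow is turbulent.

Re = 2.57×10^6 (turbulent)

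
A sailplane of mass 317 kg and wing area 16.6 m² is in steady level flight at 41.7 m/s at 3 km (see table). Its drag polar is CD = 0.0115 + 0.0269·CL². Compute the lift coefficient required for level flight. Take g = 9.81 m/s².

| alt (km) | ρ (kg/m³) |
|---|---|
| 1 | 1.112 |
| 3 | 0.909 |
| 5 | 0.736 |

CL = 0.237

At 3 km, from the table: ρ = 0.909 kg/m³.
In steady level flight, lift balances weight: W = mg = 317 × 9.81 = 3109.8 N.
q = ½ρv² = ½ × 0.909 × 41.7² = 790.3 Pa.
Required CL = L/(qS) = 3109.8/(790.3·16.6) = 0.237.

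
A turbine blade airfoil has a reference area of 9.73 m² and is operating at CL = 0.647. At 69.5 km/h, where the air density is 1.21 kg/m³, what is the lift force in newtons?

Convert speed: v = 69.5 km/h ÷ 3.6 = 19.31 m/s.
Dynamic pressure q = ½ρv² = ½ × 1.21 × 19.31² = 225.5 Pa.
L = q·S·CL = 225.5 × 9.73 × 0.647 = 1420 N

L = 1420 N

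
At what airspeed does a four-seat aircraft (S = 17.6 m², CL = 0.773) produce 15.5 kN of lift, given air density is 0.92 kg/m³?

v = 49.8 m/s

L = ½ρv²S·CL ⇒ v = √(2L/(ρ·S·CL))
v = √(2 × 15500 / (0.92 × 17.6 × 0.773)) = √2477 = 49.8 m/s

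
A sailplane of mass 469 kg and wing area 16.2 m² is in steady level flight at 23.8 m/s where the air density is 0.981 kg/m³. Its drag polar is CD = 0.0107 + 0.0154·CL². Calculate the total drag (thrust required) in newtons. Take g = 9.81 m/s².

D = 121 N

In steady level flight, lift balances weight: W = mg = 469 × 9.81 = 4600.9 N.
q = ½ρv² = ½ × 0.981 × 23.8² = 277.8 Pa.
CL = W/(q·S) = 4600.9 / (277.8 × 16.2) = 1.022.
CD = 0.0107 + 0.0154 × 1.022² = 0.02679.
D = q·S·CD = 277.8 × 16.2 × 0.02679 = 120.6 N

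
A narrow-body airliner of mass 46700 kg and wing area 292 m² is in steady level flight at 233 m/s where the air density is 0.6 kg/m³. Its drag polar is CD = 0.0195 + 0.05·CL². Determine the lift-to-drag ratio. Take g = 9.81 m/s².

L/D = 4.83

Level flight ⇒ L = W = m·g = 46700 × 9.81 = 4.5813×10^5 N.
q = ½ρv² = ½ × 0.6 × 233² = 16290 Pa.
CL = 2W/(ρv²S) = 2×4.5813×10^5/(0.6×233²×292) = 0.09633.
CD = 0.0195 + 0.05 × 0.09633² = 0.01996.
L/D = CL/CD = 0.09633 / 0.01996 = 4.83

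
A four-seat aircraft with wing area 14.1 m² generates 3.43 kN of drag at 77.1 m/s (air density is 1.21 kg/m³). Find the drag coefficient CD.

CD = 0.0676

From D = ½ρv²S·CD, rearranging gives CD = 2D/(ρv²S).
CD = 2 × 3430 / (1.21 × 77.1² × 14.1) = 0.0676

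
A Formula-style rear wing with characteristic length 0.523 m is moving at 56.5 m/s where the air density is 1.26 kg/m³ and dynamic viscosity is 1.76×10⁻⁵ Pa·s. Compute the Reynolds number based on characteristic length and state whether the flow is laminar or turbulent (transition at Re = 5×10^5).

Re = 2.12×10^6 (turbulent)

Re = ρ·v·c/μ = 1.26 × 56.5 × 0.523 / (1.76×10⁻⁵) = 2.12×10^6
Since 2.12×10^6 > 5×10^5, the flow is turbulent.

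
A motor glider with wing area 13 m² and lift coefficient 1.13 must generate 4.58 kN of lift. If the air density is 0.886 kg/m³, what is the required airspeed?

v = 26.5 m/s

L = ½ρv²S·CL ⇒ v = √(2L/(ρ·S·CL))
v = √(2 × 4580 / (0.886 × 13 × 1.13)) = √703.8 = 26.5 m/s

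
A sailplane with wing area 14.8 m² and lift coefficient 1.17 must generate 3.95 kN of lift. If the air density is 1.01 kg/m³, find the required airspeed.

v = 21.3 m/s

L = ½ρv²S·CL ⇒ v = √(2L/(ρ·S·CL))
v = √(2 × 3950 / (1.01 × 14.8 × 1.17)) = √451.7 = 21.3 m/s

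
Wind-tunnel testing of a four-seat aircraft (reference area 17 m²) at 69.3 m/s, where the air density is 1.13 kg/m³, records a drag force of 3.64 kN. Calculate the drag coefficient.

From D = ½ρv²S·CD, rearranging gives CD = 2D/(ρv²S).
CD = 2 × 3640 / (1.13 × 69.3² × 17) = 0.0789

CD = 0.0789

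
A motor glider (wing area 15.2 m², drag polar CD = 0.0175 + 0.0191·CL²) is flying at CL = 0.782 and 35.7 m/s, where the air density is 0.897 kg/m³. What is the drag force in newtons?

D = 254 N

CD = 0.0175 + 0.0191 × 0.782² = 0.02918
D = ½ρv²S·CD = ½ × 0.897 × 35.7² × 15.2 × 0.02918 = 254 N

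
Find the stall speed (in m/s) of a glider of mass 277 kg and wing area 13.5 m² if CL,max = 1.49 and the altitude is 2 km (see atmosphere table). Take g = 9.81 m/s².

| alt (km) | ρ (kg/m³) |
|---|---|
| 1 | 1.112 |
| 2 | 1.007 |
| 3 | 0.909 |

V_stall = 16.4 m/s

At 2 km, from the table: ρ = 1.007 kg/m³.
Weight W = mg = 277 × 9.81 = 2717 N.
From L = ½ρV²S·CL,max = W: V_stall = √(2W/(ρSCL,max)) = √(2·2717/(1.007·13.5·1.49))
V_stall = √268.3 = 16.4 m/s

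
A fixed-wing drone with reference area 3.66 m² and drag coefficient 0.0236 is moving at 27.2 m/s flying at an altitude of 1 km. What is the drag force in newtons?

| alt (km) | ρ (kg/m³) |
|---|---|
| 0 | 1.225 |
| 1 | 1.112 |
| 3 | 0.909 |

D = 35.5 N

At 1 km, from the table: ρ = 1.112 kg/m³.
D = ½ρv²S·CD = ½ × 1.112 × 27.2² × 3.66 × 0.0236 = 35.5 N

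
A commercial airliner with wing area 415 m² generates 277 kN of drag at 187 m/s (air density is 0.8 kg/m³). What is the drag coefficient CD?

CD = 0.0477

From D = ½ρv²S·CD, rearranging gives CD = 2D/(ρv²S).
CD = 2 × 2.77×10^5 / (0.8 × 187² × 415) = 0.0477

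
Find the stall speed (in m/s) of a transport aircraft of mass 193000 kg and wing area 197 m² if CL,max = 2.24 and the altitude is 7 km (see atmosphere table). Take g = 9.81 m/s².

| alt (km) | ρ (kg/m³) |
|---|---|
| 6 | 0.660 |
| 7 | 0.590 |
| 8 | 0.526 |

V_stall = 121 m/s

At 7 km, from the table: ρ = 0.590 kg/m³.
Stall occurs when L = W at CL,max. W = mg = 193000 × 9.81 = 1.893×10^6 N.
From L = ½ρV²S·CL,max = W: V_stall = √(2W/(ρSCL,max)) = √(2·1.893×10^6/(0.59·197·2.24))
V_stall = √14540 = 121 m/s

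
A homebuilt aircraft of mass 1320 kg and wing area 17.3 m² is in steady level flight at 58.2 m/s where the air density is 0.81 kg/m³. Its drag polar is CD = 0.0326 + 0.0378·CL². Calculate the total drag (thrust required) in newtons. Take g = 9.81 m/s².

D = 1040 N

In steady level flight, lift balances weight: W = mg = 1320 × 9.81 = 12949 N.
q = ½ρv² = ½ × 0.81 × 58.2² = 1372 Pa.
CL = W/(q·S) = 12949 / (1372 × 17.3) = 0.5456.
CD = 0.0326 + 0.0378 × 0.5456² = 0.04385.
D = q·S·CD = 1372 × 17.3 × 0.04385 = 1041 N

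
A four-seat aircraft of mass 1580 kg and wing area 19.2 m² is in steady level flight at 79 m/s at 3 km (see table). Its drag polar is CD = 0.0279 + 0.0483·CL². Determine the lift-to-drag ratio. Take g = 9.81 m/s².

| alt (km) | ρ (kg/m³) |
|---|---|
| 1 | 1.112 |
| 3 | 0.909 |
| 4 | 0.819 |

L/D = 8.95

At 3 km, from the table: ρ = 0.909 kg/m³.
In steady level flight, lift balances weight: W = mg = 1580 × 9.81 = 15500 N.
Dynamic pressure q = 0.5 × 0.909 × 79² = 2837 Pa.
CL = 2W/(ρv²S) = 2×15500/(0.909×79²×19.2) = 0.2846.
CD = 0.0279 + 0.0483 × 0.2846² = 0.03181.
L/D = CL/CD = 0.2846 / 0.03181 = 8.95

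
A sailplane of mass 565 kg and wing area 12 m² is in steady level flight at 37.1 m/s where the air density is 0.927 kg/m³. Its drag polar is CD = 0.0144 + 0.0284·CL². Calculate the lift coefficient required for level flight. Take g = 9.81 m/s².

In steady level flight, lift balances weight: W = mg = 565 × 9.81 = 5542.7 N.
Dynamic pressure q = 0.5 × 0.927 × 37.1² = 638 Pa.
CL = W/(q·S) = 5542.7 / (638 × 12) = 0.724.

CL = 0.724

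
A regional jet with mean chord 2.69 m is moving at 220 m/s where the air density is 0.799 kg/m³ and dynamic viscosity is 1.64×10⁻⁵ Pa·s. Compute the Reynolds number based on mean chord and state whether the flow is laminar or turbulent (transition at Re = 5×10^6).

Re = ρ·v·c/μ = 0.799 × 220 × 2.69 / (1.64×10⁻⁵) = 2.88×10^7
Since 2.88×10^7 > 5×10^6, the flow is turbulent.

Re = 2.88×10^7 (turbulent)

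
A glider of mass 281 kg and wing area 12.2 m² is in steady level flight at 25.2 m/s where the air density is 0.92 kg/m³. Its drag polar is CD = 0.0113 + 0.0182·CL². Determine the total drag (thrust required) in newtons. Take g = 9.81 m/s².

D = 79.1 N

Level flight ⇒ L = W = m·g = 281 × 9.81 = 2756.6 N.
Dynamic pressure q = 0.5 × 0.92 × 25.2² = 292.1 Pa.
Required CL = L/(qS) = 2756.6/(292.1·12.2) = 0.7735.
CD = 0.0113 + 0.0182 × 0.7735² = 0.02219.
D = q·S·CD = 292.1 × 12.2 × 0.02219 = 79.08 N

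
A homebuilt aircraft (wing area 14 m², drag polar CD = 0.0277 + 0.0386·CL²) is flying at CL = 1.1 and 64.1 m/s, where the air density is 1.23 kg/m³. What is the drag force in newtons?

D = 2630 N

CD = 0.0277 + 0.0386 × 1.1² = 0.07441
D = ½ρv²S·CD = ½ × 1.23 × 64.1² × 14 × 0.07441 = 2630 N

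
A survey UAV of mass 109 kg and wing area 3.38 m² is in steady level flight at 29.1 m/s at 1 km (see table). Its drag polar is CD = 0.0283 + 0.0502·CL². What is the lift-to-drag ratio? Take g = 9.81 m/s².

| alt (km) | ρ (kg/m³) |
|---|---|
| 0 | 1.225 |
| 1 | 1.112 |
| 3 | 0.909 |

At 1 km, from the table: ρ = 1.112 kg/m³.
In steady level flight, lift balances weight: W = mg = 109 × 9.81 = 1069.3 N.
q = ½ρv² = ½ × 1.112 × 29.1² = 470.8 Pa.
Required CL = L/(qS) = 1069.3/(470.8·3.38) = 0.6719.
CD = 0.0283 + 0.0502 × 0.6719² = 0.05096.
L/D = CL/CD = 0.6719 / 0.05096 = 13.2

L/D = 13.2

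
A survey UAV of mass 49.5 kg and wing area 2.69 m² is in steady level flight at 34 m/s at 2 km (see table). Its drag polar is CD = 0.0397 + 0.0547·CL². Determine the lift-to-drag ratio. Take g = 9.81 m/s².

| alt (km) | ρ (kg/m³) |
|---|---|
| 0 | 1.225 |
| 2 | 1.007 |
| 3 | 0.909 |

At 2 km, from the table: ρ = 1.007 kg/m³.
Level flight ⇒ L = W = m·g = 49.5 × 9.81 = 485.6 N.
Dynamic pressure q = 0.5 × 1.007 × 34² = 582 Pa.
CL = W/(q·S) = 485.6 / (582 × 2.69) = 0.3101.
CD = 0.0397 + 0.0547 × 0.3101² = 0.04496.
L/D = CL/CD = 0.3101 / 0.04496 = 6.9

L/D = 6.9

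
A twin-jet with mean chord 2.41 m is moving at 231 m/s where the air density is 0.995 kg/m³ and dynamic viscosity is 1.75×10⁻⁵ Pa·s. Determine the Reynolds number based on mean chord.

Re = ρ·v·c/μ = 0.995 × 231 × 2.41 / (1.75×10⁻⁵) = 3.17×10^7

Re = 3.17×10^7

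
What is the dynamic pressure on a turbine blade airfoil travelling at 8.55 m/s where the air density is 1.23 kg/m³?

q = ½ρv² = ½ × 1.23 × 8.55² = 45 Pa

q = 45 Pa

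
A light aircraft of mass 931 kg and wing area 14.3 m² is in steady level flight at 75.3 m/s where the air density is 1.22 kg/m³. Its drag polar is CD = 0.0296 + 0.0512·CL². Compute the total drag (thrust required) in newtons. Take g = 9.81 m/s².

Level flight ⇒ L = W = m·g = 931 × 9.81 = 9133.1 N.
q = ½ρv² = ½ × 1.22 × 75.3² = 3459 Pa.
CL = 2W/(ρv²S) = 2×9133.1/(1.22×75.3²×14.3) = 0.1847.
CD = 0.0296 + 0.0512 × 0.1847² = 0.03135.
D = q·S·CD = 3459 × 14.3 × 0.03135 = 1550 N

D = 1550 N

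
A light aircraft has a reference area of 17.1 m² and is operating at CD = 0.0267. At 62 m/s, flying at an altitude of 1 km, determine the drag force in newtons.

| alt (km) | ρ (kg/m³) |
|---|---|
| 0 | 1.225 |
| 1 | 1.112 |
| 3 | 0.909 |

At 1 km, from the table: ρ = 1.112 kg/m³.
D = ½ρv²S·CD = ½ × 1.112 × 62² × 17.1 × 0.0267 = 976 N

D = 976 N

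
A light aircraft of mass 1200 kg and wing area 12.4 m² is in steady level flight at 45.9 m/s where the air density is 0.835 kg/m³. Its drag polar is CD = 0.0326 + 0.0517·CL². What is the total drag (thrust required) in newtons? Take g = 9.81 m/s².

D = 1010 N

In steady level flight, lift balances weight: W = mg = 1200 × 9.81 = 11772 N.
q = ½ρv² = ½ × 0.835 × 45.9² = 879.6 Pa.
CL = 2W/(ρv²S) = 2×11772/(0.835×45.9²×12.4) = 1.079.
CD = 0.0326 + 0.0517 × 1.079² = 0.09283.
D = q·S·CD = 879.6 × 12.4 × 0.09283 = 1012 N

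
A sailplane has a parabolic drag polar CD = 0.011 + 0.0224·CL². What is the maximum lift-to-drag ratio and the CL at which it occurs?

(L/D)max = 31.9, at CL = 0.701

For CD = CD0 + K·CL², (L/D)max occurs at CL* = √(CD0/K) and equals 1/(2√(K·CD0)).
(L/D)max = 1/(2√(0.0224 × 0.011)) = 1/(2 × 0.0157) = 31.9
CL* = √(0.011/0.0224) = 0.701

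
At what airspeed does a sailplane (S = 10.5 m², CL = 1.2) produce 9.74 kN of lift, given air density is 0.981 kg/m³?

L = ½ρv²S·CL ⇒ v = √(2L/(ρ·S·CL))
v = √(2 × 9740 / (0.981 × 10.5 × 1.2)) = √1576 = 39.7 m/s

v = 39.7 m/s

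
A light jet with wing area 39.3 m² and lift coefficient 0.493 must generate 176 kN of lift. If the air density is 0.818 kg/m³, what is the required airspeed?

L = ½ρv²S·CL ⇒ v = √(2L/(ρ·S·CL))
v = √(2 × 1.76×10^5 / (0.818 × 39.3 × 0.493)) = √22210 = 149 m/s

v = 149 m/s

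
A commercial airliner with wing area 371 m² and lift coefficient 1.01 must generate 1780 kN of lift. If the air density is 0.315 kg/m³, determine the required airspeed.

v = 174 m/s

L = ½ρv²S·CL ⇒ v = √(2L/(ρ·S·CL))
v = √(2 × 1.78×10^6 / (0.315 × 371 × 1.01)) = √30160 = 174 m/s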